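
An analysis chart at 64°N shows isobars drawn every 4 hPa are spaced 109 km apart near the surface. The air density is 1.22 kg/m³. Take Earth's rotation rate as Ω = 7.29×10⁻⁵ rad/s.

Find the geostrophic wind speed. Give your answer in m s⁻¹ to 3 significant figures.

23.0 m s⁻¹

Coriolis parameter at 64°N:
f = 2Ω sin φ = 2 × 7.29×10⁻⁵ × sin 64° = 1.31×10⁻⁴ s⁻¹
Pressure gradient: |∂P/∂n| = 400 Pa / 109000 m = 3.67×10⁻³ Pa/m
Geostrophic balance (pressure-gradient force = Coriolis force):
V_g = (1/(fρ)) |∂P/∂n| = 3.67×10⁻³ / (1.31×10⁻⁴ × 1.22) = 23.0 m/s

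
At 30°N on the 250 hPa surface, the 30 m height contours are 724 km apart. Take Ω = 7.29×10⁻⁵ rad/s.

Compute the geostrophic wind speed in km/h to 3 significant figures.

Coriolis parameter at 30°N:
f = 2Ω sin φ = 2 × 7.29×10⁻⁵ × sin 30° = 7.29×10⁻⁵ s⁻¹
Height gradient: |∂Z/∂n| = 30 m / 724000 m = 4.14×10⁻⁵
On a pressure surface, geostrophic balance gives V_g = (g/f)|∂Z/∂n|:
V_g = 9.81 × 4.14×10⁻⁵ / 7.29×10⁻⁵ = 5.58 m/s
Converting: 5.58 m/s × 3.6 = 20.1 km/h

20.1 km/h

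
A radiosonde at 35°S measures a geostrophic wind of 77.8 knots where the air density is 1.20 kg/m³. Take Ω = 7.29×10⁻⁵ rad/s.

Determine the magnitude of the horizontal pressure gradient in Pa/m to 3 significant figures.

Coriolis parameter at 35°S:
f = 2Ω sin φ = 2 × 7.29×10⁻⁵ × sin 35° = 8.36×10⁻⁵ s⁻¹
Wind speed in SI: 77.8 knots = 40.0 m/s
Geostrophic balance rearranged: |∂P/∂n| = f ρ V_g
|∂P/∂n| = 8.36×10⁻⁵ × 1.20 × 40.0 = 4.02×10⁻³ Pa/m

4.02×10⁻³ Pa/m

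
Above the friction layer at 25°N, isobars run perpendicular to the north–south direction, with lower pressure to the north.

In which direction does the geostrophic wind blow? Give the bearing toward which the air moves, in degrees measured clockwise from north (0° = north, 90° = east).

090°

The pressure-gradient force points toward the north (bearing 000°).
Geostrophic balance: in the Northern Hemisphere the Coriolis force deflects motion to the right, so the geostrophic wind blows 90° to the right of the pressure-gradient force (low pressure on the left).
Rotating 000° by 90° clockwise gives 090° — the wind blows toward the east.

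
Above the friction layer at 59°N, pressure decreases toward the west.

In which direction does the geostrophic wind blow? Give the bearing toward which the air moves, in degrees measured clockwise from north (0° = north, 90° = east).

The pressure-gradient force points toward the west (bearing 270°).
Geostrophic balance: in the Northern Hemisphere the Coriolis force deflects motion to the right, so the geostrophic wind blows 90° to the right of the pressure-gradient force (low pressure on the left).
Rotating 270° by 90° clockwise gives 000° — the wind blows toward the north.

000°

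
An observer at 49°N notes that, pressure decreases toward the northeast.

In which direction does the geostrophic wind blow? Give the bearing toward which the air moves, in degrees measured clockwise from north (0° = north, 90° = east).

135°

The pressure-gradient force points toward the northeast (bearing 045°).
Geostrophic balance: in the Northern Hemisphere the Coriolis force deflects motion to the right, so the geostrophic wind blows 90° to the right of the pressure-gradient force (low pressure on the left).
Rotating 045° by 90° clockwise gives 135° — the wind blows toward the southeast.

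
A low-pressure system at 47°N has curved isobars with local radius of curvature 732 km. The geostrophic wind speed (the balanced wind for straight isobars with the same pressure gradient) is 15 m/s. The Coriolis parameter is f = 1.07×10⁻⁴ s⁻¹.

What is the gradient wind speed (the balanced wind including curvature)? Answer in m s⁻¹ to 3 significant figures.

12.9 m s⁻¹

Around a low, centrifugal force acts outward with Coriolis, so pressure-gradient force balances both:
(1/ρ)|∂P/∂n| = fV + V²/R  →  V² + fR·V − fR·V_g = 0
With fR = 1.07×10⁻⁴ × 732×10³ m = 78.3 m/s:
V = [−fR + √((fR)² + 4 fR V_g)]/2 = [−78.3 + √(78.3² + 4×78.3×15)]/2 = 12.9 m/s
Subgeostrophic (V < V_g = 15 m/s), as expected around a low.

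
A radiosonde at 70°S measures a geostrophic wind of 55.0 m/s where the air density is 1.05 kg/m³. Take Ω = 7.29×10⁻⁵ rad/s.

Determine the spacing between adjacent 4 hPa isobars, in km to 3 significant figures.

50.6 km

Coriolis parameter at 70°S:
f = 2Ω sin φ = 2 × 7.29×10⁻⁵ × sin 70° = 1.37×10⁻⁴ s⁻¹
Geostrophic balance rearranged: |∂P/∂n| = f ρ V_g
|∂P/∂n| = 1.37×10⁻⁴ × 1.05 × 55.0 = 7.91×10⁻³ Pa/m
Isobar spacing: Δn = ΔP/|∂P/∂n| = 400 Pa / 7.91×10⁻³ Pa/m = 50555 m ≈ 50.6 km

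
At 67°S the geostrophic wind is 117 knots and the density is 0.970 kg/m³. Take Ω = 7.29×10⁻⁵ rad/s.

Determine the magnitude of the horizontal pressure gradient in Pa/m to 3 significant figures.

Coriolis parameter at 67°S:
f = 2Ω sin φ = 2 × 7.29×10⁻⁵ × sin 67° = 1.34×10⁻⁴ s⁻¹
Wind speed in SI: 117 knots = 60.2 m/s
Geostrophic balance rearranged: |∂P/∂n| = f ρ V_g
|∂P/∂n| = 1.34×10⁻⁴ × 0.970 × 60.2 = 7.84×10⁻³ Pa/m

7.84×10⁻³ Pa/m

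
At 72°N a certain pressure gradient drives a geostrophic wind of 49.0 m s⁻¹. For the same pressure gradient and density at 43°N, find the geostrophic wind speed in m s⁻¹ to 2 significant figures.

With the same pressure gradient and density, V_g ∝ 1/f ∝ 1/sin φ.
V₂ = V₁ · sin φ₁ / sin φ₂ = 49.0 × sin 72° / sin 43°
V₂ = 49.0 × 0.9511/0.6820 = 68 m s⁻¹

68 m s⁻¹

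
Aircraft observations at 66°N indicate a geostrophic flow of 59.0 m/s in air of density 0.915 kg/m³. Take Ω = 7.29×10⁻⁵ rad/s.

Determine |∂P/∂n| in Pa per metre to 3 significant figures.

7.19×10⁻³ Pa/m

Coriolis parameter at 66°N:
f = 2Ω sin φ = 2 × 7.29×10⁻⁵ × sin 66° = 1.33×10⁻⁴ s⁻¹
Geostrophic balance rearranged: |∂P/∂n| = f ρ V_g
|∂P/∂n| = 1.33×10⁻⁴ × 0.915 × 59.0 = 7.19×10⁻³ Pa/m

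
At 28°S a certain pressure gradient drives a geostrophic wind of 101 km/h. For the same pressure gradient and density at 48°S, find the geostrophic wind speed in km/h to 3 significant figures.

With the same pressure gradient and density, V_g ∝ 1/f ∝ 1/sin φ.
V₂ = V₁ · sin φ₁ / sin φ₂ = 101 × sin 28° / sin 48°
V₂ = 101 × 0.4695/0.7431 = 63.8 km/h

63.8 km/h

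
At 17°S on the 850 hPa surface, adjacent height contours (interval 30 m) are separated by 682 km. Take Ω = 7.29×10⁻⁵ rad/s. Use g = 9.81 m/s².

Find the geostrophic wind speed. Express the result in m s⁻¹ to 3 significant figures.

Coriolis parameter at 17°S:
f = 2Ω sin φ = 2 × 7.29×10⁻⁵ × sin 17° = 4.26×10⁻⁵ s⁻¹
Height gradient: |∂Z/∂n| = 30 m / 682000 m = 4.40×10⁻⁵
On a pressure surface, geostrophic balance gives V_g = (g/f)|∂Z/∂n|:
V_g = 9.81 × 4.40×10⁻⁵ / 4.26×10⁻⁵ = 10.1 m/s

10.1 m s⁻¹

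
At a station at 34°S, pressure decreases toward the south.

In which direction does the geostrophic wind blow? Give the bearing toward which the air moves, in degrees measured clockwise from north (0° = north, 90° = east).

The pressure-gradient force points toward the south (bearing 180°).
Geostrophic balance: in the Southern Hemisphere the Coriolis force deflects motion to the left, so the geostrophic wind blows 90° to the left of the pressure-gradient force (low pressure on the right).
Rotating 180° by 90° counterclockwise gives 090° — the wind blows toward the east.

090°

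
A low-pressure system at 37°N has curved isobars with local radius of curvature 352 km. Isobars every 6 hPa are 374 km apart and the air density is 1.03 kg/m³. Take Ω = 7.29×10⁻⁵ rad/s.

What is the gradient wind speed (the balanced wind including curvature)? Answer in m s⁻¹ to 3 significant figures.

Coriolis parameter at 37°N:
f = 2Ω sin φ = 2 × 7.29×10⁻⁵ × sin 37° = 8.77×10⁻⁵ s⁻¹
Pressure gradient: |∂P/∂n| = 600 Pa / 374000 m = 1.60×10⁻³ Pa/m
Geostrophic speed: V_g = |∂P/∂n|/(fρ) = 1.60×10⁻³/(8.77×10⁻⁵ × 1.03) = 17.8 m/s
Around a low, centrifugal force acts outward with Coriolis, so pressure-gradient force balances both:
(1/ρ)|∂P/∂n| = fV + V²/R  →  V² + fR·V − fR·V_g = 0
With fR = 8.77×10⁻⁵ × 352×10³ m = 30.9 m/s:
V = [−fR + √((fR)² + 4 fR V_g)]/2 = [−30.9 + √(30.9² + 4×30.9×17.8)]/2 = 12.6 m/s
Subgeostrophic (V < V_g = 17.8 m/s), as expected around a low.

12.6 m s⁻¹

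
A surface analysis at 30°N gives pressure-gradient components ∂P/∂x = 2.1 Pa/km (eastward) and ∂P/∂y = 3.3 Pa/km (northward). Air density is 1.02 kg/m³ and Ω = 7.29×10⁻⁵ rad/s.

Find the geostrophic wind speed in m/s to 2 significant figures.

Coriolis parameter at 30°N:
f = 2Ω sin φ = 2 × 7.29×10⁻⁵ × sin 30° = 7.29×10⁻⁵ s⁻¹
Component geostrophic relations (x east, y north):
u_g = −(1/(fρ)) ∂P/∂y,  v_g = (1/(fρ)) ∂P/∂x
u_g = −(3.3×10⁻³)/(7.29×10⁻⁵ × 1.02) = −44.4 m/s;  v_g = (2.1×10⁻³)/(7.29×10⁻⁵ × 1.02) = 28.2 m/s
|V_g| = √(u_g² + v_g²) = 52.6 m/s

53 m/s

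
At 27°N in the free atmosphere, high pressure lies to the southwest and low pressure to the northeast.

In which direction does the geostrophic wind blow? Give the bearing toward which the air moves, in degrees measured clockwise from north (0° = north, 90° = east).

135°

The pressure-gradient force points toward the northeast (bearing 045°).
Geostrophic balance: in the Northern Hemisphere the Coriolis force deflects motion to the right, so the geostrophic wind blows 90° to the right of the pressure-gradient force (low pressure on the left).
Rotating 045° by 90° clockwise gives 135° — the wind blows toward the southeast.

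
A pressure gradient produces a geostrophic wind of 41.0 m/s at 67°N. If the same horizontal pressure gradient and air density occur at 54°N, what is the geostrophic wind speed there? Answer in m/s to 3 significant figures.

With the same pressure gradient and density, V_g ∝ 1/f ∝ 1/sin φ.
V₂ = V₁ · sin φ₁ / sin φ₂ = 41.0 × sin 67° / sin 54°
V₂ = 41.0 × 0.9205/0.8090 = 46.7 m/s

46.7 m/s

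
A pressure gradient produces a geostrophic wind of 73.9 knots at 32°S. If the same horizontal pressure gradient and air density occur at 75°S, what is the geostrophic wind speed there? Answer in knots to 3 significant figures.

With the same pressure gradient and density, V_g ∝ 1/f ∝ 1/sin φ.
V₂ = V₁ · sin φ₁ / sin φ₂ = 73.9 × sin 32° / sin 75°
V₂ = 73.9 × 0.5299/0.9659 = 40.5 knots

40.5 knots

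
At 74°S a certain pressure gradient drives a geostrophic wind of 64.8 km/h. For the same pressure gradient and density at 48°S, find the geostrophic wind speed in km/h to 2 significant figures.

84 km/h

With the same pressure gradient and density, V_g ∝ 1/f ∝ 1/sin φ.
V₂ = V₁ · sin φ₁ / sin φ₂ = 64.8 × sin 74° / sin 48°
V₂ = 64.8 × 0.9613/0.7431 = 84 km/h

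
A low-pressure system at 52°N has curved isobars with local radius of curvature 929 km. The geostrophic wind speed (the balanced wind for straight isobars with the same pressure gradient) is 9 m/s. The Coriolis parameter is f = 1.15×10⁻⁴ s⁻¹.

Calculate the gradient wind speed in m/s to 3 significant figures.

8.35 m/s

Around a low, centrifugal force acts outward with Coriolis, so pressure-gradient force balances both:
(1/ρ)|∂P/∂n| = fV + V²/R  →  V² + fR·V − fR·V_g = 0
With fR = 1.15×10⁻⁴ × 929×10³ m = 107 m/s:
V = [−fR + √((fR)² + 4 fR V_g)]/2 = [−107 + √(107² + 4×107×9)]/2 = 8.35 m/s
Subgeostrophic (V < V_g = 9 m/s), as expected around a low.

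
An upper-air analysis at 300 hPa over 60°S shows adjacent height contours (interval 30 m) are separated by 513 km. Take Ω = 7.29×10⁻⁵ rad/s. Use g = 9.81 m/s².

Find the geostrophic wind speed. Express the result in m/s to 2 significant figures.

4.5 m/s

Coriolis parameter at 60°S:
f = 2Ω sin φ = 2 × 7.29×10⁻⁵ × sin 60° = 1.26×10⁻⁴ s⁻¹
Height gradient: |∂Z/∂n| = 30 m / 513000 m = 5.85×10⁻⁵
On a pressure surface, geostrophic balance gives V_g = (g/f)|∂Z/∂n|:
V_g = 9.81 × 5.85×10⁻⁵ / 1.26×10⁻⁴ = 4.54 m/s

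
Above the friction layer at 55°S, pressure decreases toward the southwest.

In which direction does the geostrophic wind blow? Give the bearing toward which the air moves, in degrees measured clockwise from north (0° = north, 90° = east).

The pressure-gradient force points toward the southwest (bearing 225°).
Geostrophic balance: in the Southern Hemisphere the Coriolis force deflects motion to the left, so the geostrophic wind blows 90° to the left of the pressure-gradient force (low pressure on the right).
Rotating 225° by 90° counterclockwise gives 135° — the wind blows toward the southeast.

135°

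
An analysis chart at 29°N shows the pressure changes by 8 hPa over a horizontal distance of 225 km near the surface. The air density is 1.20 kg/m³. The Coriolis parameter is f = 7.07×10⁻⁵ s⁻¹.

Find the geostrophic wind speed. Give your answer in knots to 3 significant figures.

81.5 knots

Pressure gradient: |∂P/∂n| = 800 Pa / 225000 m = 3.56×10⁻³ Pa/m
Geostrophic balance (pressure-gradient force = Coriolis force):
V_g = (1/(fρ)) |∂P/∂n| = 3.56×10⁻³ / (7.07×10⁻⁵ × 1.20) = 41.9 m/s
Converting: 41.9 m/s × 1.944 = 81.5 knots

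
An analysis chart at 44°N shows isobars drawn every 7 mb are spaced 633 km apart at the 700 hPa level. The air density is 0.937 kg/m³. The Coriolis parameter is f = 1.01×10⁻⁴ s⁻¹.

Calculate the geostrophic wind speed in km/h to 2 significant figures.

Pressure gradient: |∂P/∂n| = 700 Pa / 633000 m = 1.11×10⁻³ Pa/m
Geostrophic balance (pressure-gradient force = Coriolis force):
V_g = (1/(fρ)) |∂P/∂n| = 1.11×10⁻³ / (1.01×10⁻⁴ × 0.937) = 11.7 m/s
Converting: 11.7 m/s × 3.6 = 42 km/h

42 km/h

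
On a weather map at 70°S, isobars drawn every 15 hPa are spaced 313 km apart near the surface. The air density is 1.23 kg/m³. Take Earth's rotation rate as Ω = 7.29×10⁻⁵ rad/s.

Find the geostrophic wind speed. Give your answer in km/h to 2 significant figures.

100 km/h

Coriolis parameter at 70°S:
f = 2Ω sin φ = 2 × 7.29×10⁻⁵ × sin 70° = 1.37×10⁻⁴ s⁻¹
Pressure gradient: |∂P/∂n| = 1500 Pa / 313000 m = 4.79×10⁻³ Pa/m
Geostrophic balance (pressure-gradient force = Coriolis force):
V_g = (1/(fρ)) |∂P/∂n| = 4.79×10⁻³ / (1.37×10⁻⁴ × 1.23) = 28.4 m/s
Converting: 28.4 m/s × 3.6 = 100 km/h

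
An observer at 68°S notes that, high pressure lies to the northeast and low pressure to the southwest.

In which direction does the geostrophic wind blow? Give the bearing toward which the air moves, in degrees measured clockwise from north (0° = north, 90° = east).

The pressure-gradient force points toward the southwest (bearing 225°).
Geostrophic balance: in the Southern Hemisphere the Coriolis force deflects motion to the left, so the geostrophic wind blows 90° to the left of the pressure-gradient force (low pressure on the right).
Rotating 225° by 90° counterclockwise gives 135° — the wind blows toward the southeast.

135°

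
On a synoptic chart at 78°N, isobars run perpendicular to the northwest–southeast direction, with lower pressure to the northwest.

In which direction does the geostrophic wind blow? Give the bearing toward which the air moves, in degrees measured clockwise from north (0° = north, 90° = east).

045°

The pressure-gradient force points toward the northwest (bearing 315°).
Geostrophic balance: in the Northern Hemisphere the Coriolis force deflects motion to the right, so the geostrophic wind blows 90° to the right of the pressure-gradient force (low pressure on the left).
Rotating 315° by 90° clockwise gives 045° — the wind blows toward the northeast.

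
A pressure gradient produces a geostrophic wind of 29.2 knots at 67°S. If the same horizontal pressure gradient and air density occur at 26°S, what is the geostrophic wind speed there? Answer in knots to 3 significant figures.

With the same pressure gradient and density, V_g ∝ 1/f ∝ 1/sin φ.
V₂ = V₁ · sin φ₁ / sin φ₂ = 29.2 × sin 67° / sin 26°
V₂ = 29.2 × 0.9205/0.4384 = 61.3 knots

61.3 knots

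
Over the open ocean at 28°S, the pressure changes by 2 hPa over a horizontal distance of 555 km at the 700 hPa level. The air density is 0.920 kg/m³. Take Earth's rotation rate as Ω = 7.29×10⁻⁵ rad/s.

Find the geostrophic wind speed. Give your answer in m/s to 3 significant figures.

5.72 m/s

Coriolis parameter at 28°S:
f = 2Ω sin φ = 2 × 7.29×10⁻⁵ × sin 28° = 6.84×10⁻⁵ s⁻¹
Pressure gradient: |∂P/∂n| = 200 Pa / 555000 m = 3.60×10⁻⁴ Pa/m
Geostrophic balance (pressure-gradient force = Coriolis force):
V_g = (1/(fρ)) |∂P/∂n| = 3.60×10⁻⁴ / (6.84×10⁻⁵ × 0.920) = 5.72 m/s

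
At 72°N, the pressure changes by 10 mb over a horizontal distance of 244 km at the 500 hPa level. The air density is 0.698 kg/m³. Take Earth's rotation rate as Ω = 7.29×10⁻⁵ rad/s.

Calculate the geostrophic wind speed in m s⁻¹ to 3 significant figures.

Coriolis parameter at 72°N:
f = 2Ω sin φ = 2 × 7.29×10⁻⁵ × sin 72° = 1.39×10⁻⁴ s⁻¹
Pressure gradient: |∂P/∂n| = 1000 Pa / 244000 m = 4.10×10⁻³ Pa/m
Geostrophic balance (pressure-gradient force = Coriolis force):
V_g = (1/(fρ)) |∂P/∂n| = 4.10×10⁻³ / (1.39×10⁻⁴ × 0.698) = 42.3 m/s

42.3 m s⁻¹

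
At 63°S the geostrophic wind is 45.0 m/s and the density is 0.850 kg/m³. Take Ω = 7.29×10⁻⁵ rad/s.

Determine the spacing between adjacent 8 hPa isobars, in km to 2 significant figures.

160 km

Coriolis parameter at 63°S:
f = 2Ω sin φ = 2 × 7.29×10⁻⁵ × sin 63° = 1.30×10⁻⁴ s⁻¹
Geostrophic balance rearranged: |∂P/∂n| = f ρ V_g
|∂P/∂n| = 1.30×10⁻⁴ × 0.850 × 45.0 = 4.97×10⁻³ Pa/m
Isobar spacing: Δn = ΔP/|∂P/∂n| = 800 Pa / 4.97×10⁻³ Pa/m = 160998 m ≈ 160 km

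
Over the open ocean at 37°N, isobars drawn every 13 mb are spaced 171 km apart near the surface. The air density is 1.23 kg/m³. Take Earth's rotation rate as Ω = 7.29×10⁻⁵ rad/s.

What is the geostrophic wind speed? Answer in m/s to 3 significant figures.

Coriolis parameter at 37°N:
f = 2Ω sin φ = 2 × 7.29×10⁻⁵ × sin 37° = 8.77×10⁻⁵ s⁻¹
Pressure gradient: |∂P/∂n| = 1300 Pa / 171000 m = 7.60×10⁻³ Pa/m
Geostrophic balance (pressure-gradient force = Coriolis force):
V_g = (1/(fρ)) |∂P/∂n| = 7.60×10⁻³ / (8.77×10⁻⁵ × 1.23) = 70.4 m/s

70.4 m/s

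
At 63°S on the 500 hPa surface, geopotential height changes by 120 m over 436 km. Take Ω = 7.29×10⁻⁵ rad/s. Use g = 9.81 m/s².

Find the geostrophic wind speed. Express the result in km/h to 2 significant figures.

75 km/h

Coriolis parameter at 63°S:
f = 2Ω sin φ = 2 × 7.29×10⁻⁵ × sin 63° = 1.30×10⁻⁴ s⁻¹
Height gradient: |∂Z/∂n| = 120 m / 436000 m = 2.75×10⁻⁴
On a pressure surface, geostrophic balance gives V_g = (g/f)|∂Z/∂n|:
V_g = 9.81 × 2.75×10⁻⁴ / 1.30×10⁻⁴ = 20.8 m/s
Converting: 20.8 m/s × 3.6 = 75 km/h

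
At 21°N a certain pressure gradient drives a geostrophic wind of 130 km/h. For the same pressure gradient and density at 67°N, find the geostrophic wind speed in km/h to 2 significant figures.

51 km/h

With the same pressure gradient and density, V_g ∝ 1/f ∝ 1/sin φ.
V₂ = V₁ · sin φ₁ / sin φ₂ = 130 × sin 21° / sin 67°
V₂ = 130 × 0.3584/0.9205 = 51 km/h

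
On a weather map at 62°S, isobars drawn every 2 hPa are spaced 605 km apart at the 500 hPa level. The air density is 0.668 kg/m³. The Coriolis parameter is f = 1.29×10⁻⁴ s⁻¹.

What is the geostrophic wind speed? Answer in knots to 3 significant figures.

7.46 knots

Pressure gradient: |∂P/∂n| = 200 Pa / 605000 m = 3.31×10⁻⁴ Pa/m
Geostrophic balance (pressure-gradient force = Coriolis force):
V_g = (1/(fρ)) |∂P/∂n| = 3.31×10⁻⁴ / (1.29×10⁻⁴ × 0.668) = 3.84 m/s
Converting: 3.84 m/s × 1.944 = 7.46 knots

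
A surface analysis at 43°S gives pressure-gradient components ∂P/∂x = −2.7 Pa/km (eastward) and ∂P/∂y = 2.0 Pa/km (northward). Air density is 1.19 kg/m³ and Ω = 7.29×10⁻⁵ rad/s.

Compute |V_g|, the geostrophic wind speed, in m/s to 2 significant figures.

28 m/s

Coriolis parameter at 43°S:
f = 2Ω sin φ = 2 × 7.29×10⁻⁵ × sin 43° = 9.94×10⁻⁵ s⁻¹
In the Southern Hemisphere f is negative: f = −9.94×10⁻⁵ s⁻¹.
Component geostrophic relations (x east, y north):
u_g = −(1/(fρ)) ∂P/∂y,  v_g = (1/(fρ)) ∂P/∂x
u_g = −(2.0×10⁻³)/(−9.94×10⁻⁵ × 1.19) = 16.9 m/s;  v_g = (−2.7×10⁻³)/(−9.94×10⁻⁵ × 1.19) = 22.8 m/s
|V_g| = √(u_g² + v_g²) = 28.4 m/s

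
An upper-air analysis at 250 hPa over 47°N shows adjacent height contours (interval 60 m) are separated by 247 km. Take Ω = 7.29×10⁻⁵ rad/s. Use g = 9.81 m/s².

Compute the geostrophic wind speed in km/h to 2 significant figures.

80 km/h

Coriolis parameter at 47°N:
f = 2Ω sin φ = 2 × 7.29×10⁻⁵ × sin 47° = 1.07×10⁻⁴ s⁻¹
Height gradient: |∂Z/∂n| = 60 m / 247000 m = 2.43×10⁻⁴
On a pressure surface, geostrophic balance gives V_g = (g/f)|∂Z/∂n|:
V_g = 9.81 × 2.43×10⁻⁴ / 1.07×10⁻⁴ = 22.3 m/s
Converting: 22.3 m/s × 3.6 = 80 km/h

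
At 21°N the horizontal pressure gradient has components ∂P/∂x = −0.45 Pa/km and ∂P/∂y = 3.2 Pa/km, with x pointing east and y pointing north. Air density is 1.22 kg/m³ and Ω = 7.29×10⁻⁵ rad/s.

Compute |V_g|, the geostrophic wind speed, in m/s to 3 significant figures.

50.7 m/s

Coriolis parameter at 21°N:
f = 2Ω sin φ = 2 × 7.29×10⁻⁵ × sin 21° = 5.23×10⁻⁵ s⁻¹
Component geostrophic relations (x east, y north):
u_g = −(1/(fρ)) ∂P/∂y,  v_g = (1/(fρ)) ∂P/∂x
u_g = −(3.2×10⁻³)/(5.23×10⁻⁵ × 1.22) = −50.2 m/s;  v_g = (−0.45×10⁻³)/(5.23×10⁻⁵ × 1.22) = −7.06 m/s
|V_g| = √(u_g² + v_g²) = 50.7 m/s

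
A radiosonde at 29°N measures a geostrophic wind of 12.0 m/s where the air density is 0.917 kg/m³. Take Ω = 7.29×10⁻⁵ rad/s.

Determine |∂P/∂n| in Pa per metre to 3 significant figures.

7.78×10⁻⁴ Pa/m

Coriolis parameter at 29°N:
f = 2Ω sin φ = 2 × 7.29×10⁻⁵ × sin 29° = 7.07×10⁻⁵ s⁻¹
Geostrophic balance rearranged: |∂P/∂n| = f ρ V_g
|∂P/∂n| = 7.07×10⁻⁵ × 0.917 × 12.0 = 7.78×10⁻⁴ Pa/m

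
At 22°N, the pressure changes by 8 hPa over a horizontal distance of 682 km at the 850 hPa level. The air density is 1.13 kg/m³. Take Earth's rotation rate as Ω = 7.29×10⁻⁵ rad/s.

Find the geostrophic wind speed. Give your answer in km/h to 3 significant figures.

Coriolis parameter at 22°N:
f = 2Ω sin φ = 2 × 7.29×10⁻⁵ × sin 22° = 5.46×10⁻⁵ s⁻¹
Pressure gradient: |∂P/∂n| = 800 Pa / 682000 m = 1.17×10⁻³ Pa/m
Geostrophic balance (pressure-gradient force = Coriolis force):
V_g = (1/(fρ)) |∂P/∂n| = 1.17×10⁻³ / (5.46×10⁻⁵ × 1.13) = 19.0 m/s
Converting: 19.0 m/s × 3.6 = 68.4 km/h

68.4 km/h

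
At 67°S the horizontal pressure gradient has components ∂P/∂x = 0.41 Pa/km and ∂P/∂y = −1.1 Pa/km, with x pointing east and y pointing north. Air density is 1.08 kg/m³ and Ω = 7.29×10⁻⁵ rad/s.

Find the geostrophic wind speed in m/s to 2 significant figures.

Coriolis parameter at 67°S:
f = 2Ω sin φ = 2 × 7.29×10⁻⁵ × sin 67° = 1.34×10⁻⁴ s⁻¹
In the Southern Hemisphere f is negative: f = −1.34×10⁻⁴ s⁻¹.
Component geostrophic relations (x east, y north):
u_g = −(1/(fρ)) ∂P/∂y,  v_g = (1/(fρ)) ∂P/∂x
u_g = −(−1.1×10⁻³)/(−1.34×10⁻⁴ × 1.08) = −7.59 m/s;  v_g = (0.41×10⁻³)/(−1.34×10⁻⁴ × 1.08) = −2.83 m/s
|V_g| = √(u_g² + v_g²) = 8.10 m/s

8.1 m/s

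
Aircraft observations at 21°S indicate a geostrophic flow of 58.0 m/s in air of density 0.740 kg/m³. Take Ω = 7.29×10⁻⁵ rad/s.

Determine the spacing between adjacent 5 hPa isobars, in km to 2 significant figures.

Coriolis parameter at 21°S:
f = 2Ω sin φ = 2 × 7.29×10⁻⁵ × sin 21° = 5.23×10⁻⁵ s⁻¹
Geostrophic balance rearranged: |∂P/∂n| = f ρ V_g
|∂P/∂n| = 5.23×10⁻⁵ × 0.740 × 58.0 = 2.24×10⁻³ Pa/m
Isobar spacing: Δn = ΔP/|∂P/∂n| = 500 Pa / 2.24×10⁻³ Pa/m = 222958 m ≈ 220 km

220 km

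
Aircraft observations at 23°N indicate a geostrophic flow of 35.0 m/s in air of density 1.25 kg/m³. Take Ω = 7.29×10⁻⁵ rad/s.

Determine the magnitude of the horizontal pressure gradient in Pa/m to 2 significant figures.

2.5×10⁻³ Pa/m

Coriolis parameter at 23°N:
f = 2Ω sin φ = 2 × 7.29×10⁻⁵ × sin 23° = 5.70×10⁻⁵ s⁻¹
Geostrophic balance rearranged: |∂P/∂n| = f ρ V_g
|∂P/∂n| = 5.70×10⁻⁵ × 1.25 × 35.0 = 2.49×10⁻³ Pa/m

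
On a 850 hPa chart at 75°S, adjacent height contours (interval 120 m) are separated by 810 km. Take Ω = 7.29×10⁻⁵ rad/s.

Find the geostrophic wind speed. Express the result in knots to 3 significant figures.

20.1 knots

Coriolis parameter at 75°S:
f = 2Ω sin φ = 2 × 7.29×10⁻⁵ × sin 75° = 1.41×10⁻⁴ s⁻¹
Height gradient: |∂Z/∂n| = 120 m / 810000 m = 1.48×10⁻⁴
On a pressure surface, geostrophic balance gives V_g = (g/f)|∂Z/∂n|:
V_g = 9.81 × 1.48×10⁻⁴ / 1.41×10⁻⁴ = 10.3 m/s
Converting: 10.3 m/s × 1.944 = 20.1 knots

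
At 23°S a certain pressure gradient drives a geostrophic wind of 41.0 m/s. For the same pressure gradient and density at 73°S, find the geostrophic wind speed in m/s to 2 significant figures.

With the same pressure gradient and density, V_g ∝ 1/f ∝ 1/sin φ.
V₂ = V₁ · sin φ₁ / sin φ₂ = 41.0 × sin 23° / sin 73°
V₂ = 41.0 × 0.3907/0.9563 = 17 m/s

17 m/s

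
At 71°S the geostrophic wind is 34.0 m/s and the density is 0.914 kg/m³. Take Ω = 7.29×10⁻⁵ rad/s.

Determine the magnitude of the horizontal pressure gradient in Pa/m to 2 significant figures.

Coriolis parameter at 71°S:
f = 2Ω sin φ = 2 × 7.29×10⁻⁵ × sin 71° = 1.38×10⁻⁴ s⁻¹
Geostrophic balance rearranged: |∂P/∂n| = f ρ V_g
|∂P/∂n| = 1.38×10⁻⁴ × 0.914 × 34.0 = 4.28×10⁻³ Pa/m

4.3×10⁻³ Pa/m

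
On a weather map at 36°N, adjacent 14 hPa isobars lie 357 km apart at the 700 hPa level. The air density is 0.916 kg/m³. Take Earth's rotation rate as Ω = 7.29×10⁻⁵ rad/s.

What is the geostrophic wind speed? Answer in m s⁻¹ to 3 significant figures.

Coriolis parameter at 36°N:
f = 2Ω sin φ = 2 × 7.29×10⁻⁵ × sin 36° = 8.57×10⁻⁵ s⁻¹
Pressure gradient: |∂P/∂n| = 1400 Pa / 357000 m = 3.92×10⁻³ Pa/m
Geostrophic balance (pressure-gradient force = Coriolis force):
V_g = (1/(fρ)) |∂P/∂n| = 3.92×10⁻³ / (8.57×10⁻⁵ × 0.916) = 50.0 m/s

50.0 m s⁻¹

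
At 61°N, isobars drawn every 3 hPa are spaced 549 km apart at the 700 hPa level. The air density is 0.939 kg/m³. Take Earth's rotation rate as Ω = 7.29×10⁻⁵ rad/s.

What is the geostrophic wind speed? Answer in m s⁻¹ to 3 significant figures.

Coriolis parameter at 61°N:
f = 2Ω sin φ = 2 × 7.29×10⁻⁵ × sin 61° = 1.28×10⁻⁴ s⁻¹
Pressure gradient: |∂P/∂n| = 300 Pa / 549000 m = 5.46×10⁻⁴ Pa/m
Geostrophic balance (pressure-gradient force = Coriolis force):
V_g = (1/(fρ)) |∂P/∂n| = 5.46×10⁻⁴ / (1.28×10⁻⁴ × 0.939) = 4.56 m/s

4.56 m s⁻¹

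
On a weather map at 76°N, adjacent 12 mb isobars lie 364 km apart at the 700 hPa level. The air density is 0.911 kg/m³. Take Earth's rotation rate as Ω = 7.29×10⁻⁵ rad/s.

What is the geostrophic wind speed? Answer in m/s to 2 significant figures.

Coriolis parameter at 76°N:
f = 2Ω sin φ = 2 × 7.29×10⁻⁵ × sin 76° = 1.41×10⁻⁴ s⁻¹
Pressure gradient: |∂P/∂n| = 1200 Pa / 364000 m = 3.30×10⁻³ Pa/m
Geostrophic balance (pressure-gradient force = Coriolis force):
V_g = (1/(fρ)) |∂P/∂n| = 3.30×10⁻³ / (1.41×10⁻⁴ × 0.911) = 25.6 m/s

26 m/s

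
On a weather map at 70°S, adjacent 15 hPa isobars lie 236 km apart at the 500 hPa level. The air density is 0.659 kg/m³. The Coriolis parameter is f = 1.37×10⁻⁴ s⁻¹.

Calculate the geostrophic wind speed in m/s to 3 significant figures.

70.4 m/s

Pressure gradient: |∂P/∂n| = 1500 Pa / 236000 m = 6.36×10⁻³ Pa/m
Geostrophic balance (pressure-gradient force = Coriolis force):
V_g = (1/(fρ)) |∂P/∂n| = 6.36×10⁻³ / (1.37×10⁻⁴ × 0.659) = 70.4 m/s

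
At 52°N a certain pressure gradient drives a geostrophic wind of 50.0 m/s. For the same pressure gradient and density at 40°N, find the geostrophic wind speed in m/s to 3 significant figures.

With the same pressure gradient and density, V_g ∝ 1/f ∝ 1/sin φ.
V₂ = V₁ · sin φ₁ / sin φ₂ = 50.0 × sin 52° / sin 40°
V₂ = 50.0 × 0.7880/0.6428 = 61.3 m/s

61.3 m/s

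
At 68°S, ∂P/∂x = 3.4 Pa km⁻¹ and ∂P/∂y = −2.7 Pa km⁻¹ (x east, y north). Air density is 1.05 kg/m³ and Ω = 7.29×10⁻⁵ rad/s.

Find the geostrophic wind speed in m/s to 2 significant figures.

Coriolis parameter at 68°S:
f = 2Ω sin φ = 2 × 7.29×10⁻⁵ × sin 68° = 1.35×10⁻⁴ s⁻¹
In the Southern Hemisphere f is negative: f = −1.35×10⁻⁴ s⁻¹.
Component geostrophic relations (x east, y north):
u_g = −(1/(fρ)) ∂P/∂y,  v_g = (1/(fρ)) ∂P/∂x
u_g = −(−2.7×10⁻³)/(−1.35×10⁻⁴ × 1.05) = −19.0 m/s;  v_g = (3.4×10⁻³)/(−1.35×10⁻⁴ × 1.05) = −24.0 m/s
|V_g| = √(u_g² + v_g²) = 30.6 m/s

31 m/s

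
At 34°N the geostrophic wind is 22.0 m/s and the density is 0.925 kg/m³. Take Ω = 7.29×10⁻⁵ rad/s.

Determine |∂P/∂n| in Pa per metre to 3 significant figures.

1.66×10⁻³ Pa/m

Coriolis parameter at 34°N:
f = 2Ω sin φ = 2 × 7.29×10⁻⁵ × sin 34° = 8.15×10⁻⁵ s⁻¹
Geostrophic balance rearranged: |∂P/∂n| = f ρ V_g
|∂P/∂n| = 8.15×10⁻⁵ × 0.925 × 22.0 = 1.66×10⁻³ Pa/m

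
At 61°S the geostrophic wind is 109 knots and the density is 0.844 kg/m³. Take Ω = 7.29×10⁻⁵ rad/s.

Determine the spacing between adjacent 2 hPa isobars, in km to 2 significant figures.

33 km

Coriolis parameter at 61°S:
f = 2Ω sin φ = 2 × 7.29×10⁻⁵ × sin 61° = 1.28×10⁻⁴ s⁻¹
Wind speed in SI: 109 knots = 56.1 m/s
Geostrophic balance rearranged: |∂P/∂n| = f ρ V_g
|∂P/∂n| = 1.28×10⁻⁴ × 0.844 × 56.1 = 6.04×10⁻³ Pa/m
Isobar spacing: Δn = ΔP/|∂P/∂n| = 200 Pa / 6.04×10⁻³ Pa/m = 33140 m ≈ 33 km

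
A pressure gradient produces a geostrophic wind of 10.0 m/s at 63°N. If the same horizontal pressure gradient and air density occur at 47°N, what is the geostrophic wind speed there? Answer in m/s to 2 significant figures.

With the same pressure gradient and density, V_g ∝ 1/f ∝ 1/sin φ.
V₂ = V₁ · sin φ₁ / sin φ₂ = 10.0 × sin 63° / sin 47°
V₂ = 10.0 × 0.8910/0.7314 = 12 m/s

12 m/s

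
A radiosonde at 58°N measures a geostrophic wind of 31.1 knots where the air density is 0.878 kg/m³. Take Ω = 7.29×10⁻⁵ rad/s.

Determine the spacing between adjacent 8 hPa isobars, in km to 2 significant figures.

Coriolis parameter at 58°N:
f = 2Ω sin φ = 2 × 7.29×10⁻⁵ × sin 58° = 1.24×10⁻⁴ s⁻¹
Wind speed in SI: 31.1 knots = 16.0 m/s
Geostrophic balance rearranged: |∂P/∂n| = f ρ V_g
|∂P/∂n| = 1.24×10⁻⁴ × 0.878 × 16.0 = 1.74×10⁻³ Pa/m
Isobar spacing: Δn = ΔP/|∂P/∂n| = 800 Pa / 1.74×10⁻³ Pa/m = 460595 m ≈ 460 km

460 km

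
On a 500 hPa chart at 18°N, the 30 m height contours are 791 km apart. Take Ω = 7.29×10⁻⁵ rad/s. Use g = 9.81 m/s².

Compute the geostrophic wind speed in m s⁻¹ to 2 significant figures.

Coriolis parameter at 18°N:
f = 2Ω sin φ = 2 × 7.29×10⁻⁵ × sin 18° = 4.51×10⁻⁵ s⁻¹
Height gradient: |∂Z/∂n| = 30 m / 791000 m = 3.79×10⁻⁵
On a pressure surface, geostrophic balance gives V_g = (g/f)|∂Z/∂n|:
V_g = 9.81 × 3.79×10⁻⁵ / 4.51×10⁻⁵ = 8.26 m/s

8.3 m s⁻¹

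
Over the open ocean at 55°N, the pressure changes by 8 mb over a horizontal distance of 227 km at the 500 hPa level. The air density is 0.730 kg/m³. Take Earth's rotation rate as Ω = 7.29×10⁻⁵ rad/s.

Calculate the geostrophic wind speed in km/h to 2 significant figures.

Coriolis parameter at 55°N:
f = 2Ω sin φ = 2 × 7.29×10⁻⁵ × sin 55° = 1.19×10⁻⁴ s⁻¹
Pressure gradient: |∂P/∂n| = 800 Pa / 227000 m = 3.52×10⁻³ Pa/m
Geostrophic balance (pressure-gradient force = Coriolis force):
V_g = (1/(fρ)) |∂P/∂n| = 3.52×10⁻³ / (1.19×10⁻⁴ × 0.730) = 40.4 m/s
Converting: 40.4 m/s × 3.6 = 150 km/h

150 km/h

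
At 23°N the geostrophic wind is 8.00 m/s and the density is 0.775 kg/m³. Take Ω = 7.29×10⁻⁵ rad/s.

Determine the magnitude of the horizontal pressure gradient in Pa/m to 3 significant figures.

3.53×10⁻⁴ Pa/m

Coriolis parameter at 23°N:
f = 2Ω sin φ = 2 × 7.29×10⁻⁵ × sin 23° = 5.70×10⁻⁵ s⁻¹
Geostrophic balance rearranged: |∂P/∂n| = f ρ V_g
|∂P/∂n| = 5.70×10⁻⁵ × 0.775 × 8.00 = 3.53×10⁻⁴ Pa/m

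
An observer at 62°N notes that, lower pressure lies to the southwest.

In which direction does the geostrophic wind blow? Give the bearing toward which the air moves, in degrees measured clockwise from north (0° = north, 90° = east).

315°

The pressure-gradient force points toward the southwest (bearing 225°).
Geostrophic balance: in the Northern Hemisphere the Coriolis force deflects motion to the right, so the geostrophic wind blows 90° to the right of the pressure-gradient force (low pressure on the left).
Rotating 225° by 90° clockwise gives 315° — the wind blows toward the northwest.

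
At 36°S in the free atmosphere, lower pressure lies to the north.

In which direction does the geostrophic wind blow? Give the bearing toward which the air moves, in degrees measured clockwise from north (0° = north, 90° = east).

270°

The pressure-gradient force points toward the north (bearing 000°).
Geostrophic balance: in the Southern Hemisphere the Coriolis force deflects motion to the left, so the geostrophic wind blows 90° to the left of the pressure-gradient force (low pressure on the right).
Rotating 000° by 90° counterclockwise gives 270° — the wind blows toward the west.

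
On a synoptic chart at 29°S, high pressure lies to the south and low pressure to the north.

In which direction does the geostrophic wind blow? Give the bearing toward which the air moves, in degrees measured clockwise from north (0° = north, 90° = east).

The pressure-gradient force points toward the north (bearing 000°).
Geostrophic balance: in the Southern Hemisphere the Coriolis force deflects motion to the left, so the geostrophic wind blows 90° to the left of the pressure-gradient force (low pressure on the right).
Rotating 000° by 90° counterclockwise gives 270° — the wind blows toward the west.

270°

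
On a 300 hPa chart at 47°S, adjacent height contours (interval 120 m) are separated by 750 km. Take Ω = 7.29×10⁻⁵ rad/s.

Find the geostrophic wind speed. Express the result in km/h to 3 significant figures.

Coriolis parameter at 47°S:
f = 2Ω sin φ = 2 × 7.29×10⁻⁵ × sin 47° = 1.07×10⁻⁴ s⁻¹
Height gradient: |∂Z/∂n| = 120 m / 750000 m = 1.60×10⁻⁴
On a pressure surface, geostrophic balance gives V_g = (g/f)|∂Z/∂n|:
V_g = 9.81 × 1.60×10⁻⁴ / 1.07×10⁻⁴ = 14.7 m/s
Converting: 14.7 m/s × 3.6 = 53.0 km/h

53.0 km/h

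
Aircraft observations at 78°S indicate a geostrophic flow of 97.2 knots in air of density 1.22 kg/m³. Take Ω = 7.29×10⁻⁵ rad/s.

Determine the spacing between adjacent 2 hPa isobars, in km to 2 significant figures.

23 km

Coriolis parameter at 78°S:
f = 2Ω sin φ = 2 × 7.29×10⁻⁵ × sin 78° = 1.43×10⁻⁴ s⁻¹
Wind speed in SI: 97.2 knots = 50.0 m/s
Geostrophic balance rearranged: |∂P/∂n| = f ρ V_g
|∂P/∂n| = 1.43×10⁻⁴ × 1.22 × 50.0 = 8.70×10⁻³ Pa/m
Isobar spacing: Δn = ΔP/|∂P/∂n| = 200 Pa / 8.70×10⁻³ Pa/m = 22988 m ≈ 23 km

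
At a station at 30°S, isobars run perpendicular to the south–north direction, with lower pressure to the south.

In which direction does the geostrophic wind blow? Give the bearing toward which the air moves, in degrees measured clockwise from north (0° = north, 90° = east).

090°

The pressure-gradient force points toward the south (bearing 180°).
Geostrophic balance: in the Southern Hemisphere the Coriolis force deflects motion to the left, so the geostrophic wind blows 90° to the left of the pressure-gradient force (low pressure on the right).
Rotating 180° by 90° counterclockwise gives 090° — the wind blows toward the east.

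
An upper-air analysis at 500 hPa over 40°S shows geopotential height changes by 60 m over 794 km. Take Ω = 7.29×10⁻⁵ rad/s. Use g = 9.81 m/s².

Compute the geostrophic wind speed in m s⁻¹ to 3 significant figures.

Coriolis parameter at 40°S:
f = 2Ω sin φ = 2 × 7.29×10⁻⁵ × sin 40° = 9.37×10⁻⁵ s⁻¹
Height gradient: |∂Z/∂n| = 60 m / 794000 m = 7.56×10⁻⁵
On a pressure surface, geostrophic balance gives V_g = (g/f)|∂Z/∂n|:
V_g = 9.81 × 7.56×10⁻⁵ / 9.37×10⁻⁵ = 7.91 m/s

7.91 m s⁻¹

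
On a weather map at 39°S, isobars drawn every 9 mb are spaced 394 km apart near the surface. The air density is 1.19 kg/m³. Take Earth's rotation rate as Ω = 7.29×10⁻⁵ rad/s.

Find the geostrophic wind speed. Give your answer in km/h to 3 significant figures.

75.3 km/h

Coriolis parameter at 39°S:
f = 2Ω sin φ = 2 × 7.29×10⁻⁵ × sin 39° = 9.18×10⁻⁵ s⁻¹
Pressure gradient: |∂P/∂n| = 900 Pa / 394000 m = 2.28×10⁻³ Pa/m
Geostrophic balance (pressure-gradient force = Coriolis force):
V_g = (1/(fρ)) |∂P/∂n| = 2.28×10⁻³ / (9.18×10⁻⁵ × 1.19) = 20.9 m/s
Converting: 20.9 m/s × 3.6 = 75.3 km/h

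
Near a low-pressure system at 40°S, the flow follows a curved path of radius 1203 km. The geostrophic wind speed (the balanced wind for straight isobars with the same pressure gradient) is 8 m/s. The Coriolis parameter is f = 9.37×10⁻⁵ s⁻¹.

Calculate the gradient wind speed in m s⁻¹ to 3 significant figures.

Around a low, centrifugal force acts outward with Coriolis, so pressure-gradient force balances both:
(1/ρ)|∂P/∂n| = fV + V²/R  →  V² + fR·V − fR·V_g = 0
With fR = 9.37×10⁻⁵ × 1203×10³ m = 113 m/s:
V = [−fR + √((fR)² + 4 fR V_g)]/2 = [−113 + √(113² + 4×113×8)]/2 = 7.5 m/s
Subgeostrophic (V < V_g = 8 m/s), as expected around a low.

7.50 m s⁻¹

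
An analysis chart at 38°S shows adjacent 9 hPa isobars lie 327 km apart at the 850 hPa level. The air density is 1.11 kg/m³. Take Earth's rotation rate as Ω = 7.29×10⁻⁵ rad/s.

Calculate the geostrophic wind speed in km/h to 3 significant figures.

Coriolis parameter at 38°S:
f = 2Ω sin φ = 2 × 7.29×10⁻⁵ × sin 38° = 8.98×10⁻⁵ s⁻¹
Pressure gradient: |∂P/∂n| = 900 Pa / 327000 m = 2.75×10⁻³ Pa/m
Geostrophic balance (pressure-gradient force = Coriolis force):
V_g = (1/(fρ)) |∂P/∂n| = 2.75×10⁻³ / (8.98×10⁻⁵ × 1.11) = 27.6 m/s
Converting: 27.6 m/s × 3.6 = 99.4 km/h

99.4 km/h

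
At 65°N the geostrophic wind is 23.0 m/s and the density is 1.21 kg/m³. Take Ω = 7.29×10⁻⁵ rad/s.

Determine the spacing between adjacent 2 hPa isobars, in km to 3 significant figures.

54.4 km

Coriolis parameter at 65°N:
f = 2Ω sin φ = 2 × 7.29×10⁻⁵ × sin 65° = 1.32×10⁻⁴ s⁻¹
Geostrophic balance rearranged: |∂P/∂n| = f ρ V_g
|∂P/∂n| = 1.32×10⁻⁴ × 1.21 × 23.0 = 3.68×10⁻³ Pa/m
Isobar spacing: Δn = ΔP/|∂P/∂n| = 200 Pa / 3.68×10⁻³ Pa/m = 54386 m ≈ 54.4 km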